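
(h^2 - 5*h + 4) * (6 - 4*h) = -4*h^3 + 26*h^2 - 46*h + 24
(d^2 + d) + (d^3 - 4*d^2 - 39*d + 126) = d^3 - 3*d^2 - 38*d + 126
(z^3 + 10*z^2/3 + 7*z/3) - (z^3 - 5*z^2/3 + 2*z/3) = 5*z^2 + 5*z/3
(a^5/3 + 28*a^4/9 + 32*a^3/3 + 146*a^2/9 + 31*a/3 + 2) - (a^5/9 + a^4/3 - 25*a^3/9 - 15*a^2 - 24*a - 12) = 2*a^5/9 + 25*a^4/9 + 121*a^3/9 + 281*a^2/9 + 103*a/3 + 14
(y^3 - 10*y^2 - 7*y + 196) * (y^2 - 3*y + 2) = y^5 - 13*y^4 + 25*y^3 + 197*y^2 - 602*y + 392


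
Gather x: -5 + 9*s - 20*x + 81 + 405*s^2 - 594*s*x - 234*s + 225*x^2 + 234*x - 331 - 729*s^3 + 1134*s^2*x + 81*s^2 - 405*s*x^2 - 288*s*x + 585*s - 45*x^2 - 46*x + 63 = -729*s^3 + 486*s^2 + 360*s + x^2*(180 - 405*s) + x*(1134*s^2 - 882*s + 168) - 192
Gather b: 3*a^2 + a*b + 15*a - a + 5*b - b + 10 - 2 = 3*a^2 + 14*a + b*(a + 4) + 8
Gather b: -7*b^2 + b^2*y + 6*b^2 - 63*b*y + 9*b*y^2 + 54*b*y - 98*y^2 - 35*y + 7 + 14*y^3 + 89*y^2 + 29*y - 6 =b^2*(y - 1) + b*(9*y^2 - 9*y) + 14*y^3 - 9*y^2 - 6*y + 1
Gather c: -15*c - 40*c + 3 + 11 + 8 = 22 - 55*c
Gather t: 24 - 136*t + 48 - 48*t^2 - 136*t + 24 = -48*t^2 - 272*t + 96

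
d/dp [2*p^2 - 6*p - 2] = 4*p - 6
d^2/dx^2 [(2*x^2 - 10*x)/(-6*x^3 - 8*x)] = 6*(-3*x^3 + 45*x^2 + 12*x - 20)/(27*x^6 + 108*x^4 + 144*x^2 + 64)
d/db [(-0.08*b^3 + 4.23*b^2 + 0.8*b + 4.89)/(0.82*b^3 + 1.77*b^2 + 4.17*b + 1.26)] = (2.77555756156289e-17*b^5 - 3.6102*b^4 - 1.9792*b^3 + 3.8913*b^2 - 6.651*b - 19.3833)/(0.6724*b^6 + 2.9028*b^5 + 9.9717*b^4 + 16.8282*b^3 + 21.8493*b^2 + 10.5084*b + 1.5876)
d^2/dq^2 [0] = 0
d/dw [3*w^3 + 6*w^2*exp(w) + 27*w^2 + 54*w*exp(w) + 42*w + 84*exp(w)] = 6*w^2*exp(w) + 9*w^2 + 66*w*exp(w) + 54*w + 138*exp(w) + 42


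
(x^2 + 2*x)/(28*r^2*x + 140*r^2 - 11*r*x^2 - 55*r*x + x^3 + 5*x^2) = x*(x + 2)/(28*r^2*x + 140*r^2 - 11*r*x^2 - 55*r*x + x^3 + 5*x^2)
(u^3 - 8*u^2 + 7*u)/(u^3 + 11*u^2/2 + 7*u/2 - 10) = 2*u*(u - 7)/(2*u^2 + 13*u + 20)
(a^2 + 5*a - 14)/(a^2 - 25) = (a^2 + 5*a - 14)/(a^2 - 25)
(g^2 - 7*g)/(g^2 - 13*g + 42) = g/(g - 6)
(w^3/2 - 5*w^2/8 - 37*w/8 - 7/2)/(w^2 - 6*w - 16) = (-4*w^3 + 5*w^2 + 37*w + 28)/(8*(-w^2 + 6*w + 16))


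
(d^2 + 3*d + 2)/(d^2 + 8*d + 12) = (d + 1)/(d + 6)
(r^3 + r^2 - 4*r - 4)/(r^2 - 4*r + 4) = (r^2 + 3*r + 2)/(r - 2)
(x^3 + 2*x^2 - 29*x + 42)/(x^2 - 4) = (x^2 + 4*x - 21)/(x + 2)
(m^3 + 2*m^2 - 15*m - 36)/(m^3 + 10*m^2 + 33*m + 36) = (m - 4)/(m + 4)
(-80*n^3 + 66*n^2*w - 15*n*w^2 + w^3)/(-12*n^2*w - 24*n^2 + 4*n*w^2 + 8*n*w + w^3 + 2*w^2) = (40*n^2 - 13*n*w + w^2)/(6*n*w + 12*n + w^2 + 2*w)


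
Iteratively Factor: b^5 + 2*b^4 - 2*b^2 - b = (b + 1)*(b^4 + b^3 - b^2 - b) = b*(b + 1)*(b^3 + b^2 - b - 1) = b*(b - 1)*(b + 1)*(b^2 + 2*b + 1) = b*(b - 1)*(b + 1)^2*(b + 1)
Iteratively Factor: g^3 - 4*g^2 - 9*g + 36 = (g - 3)*(g^2 - g - 12) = (g - 4)*(g - 3)*(g + 3)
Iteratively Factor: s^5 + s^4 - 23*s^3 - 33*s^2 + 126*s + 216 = (s - 4)*(s^4 + 5*s^3 - 3*s^2 - 45*s - 54) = (s - 4)*(s + 2)*(s^3 + 3*s^2 - 9*s - 27) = (s - 4)*(s - 3)*(s + 2)*(s^2 + 6*s + 9) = (s - 4)*(s - 3)*(s + 2)*(s + 3)*(s + 3)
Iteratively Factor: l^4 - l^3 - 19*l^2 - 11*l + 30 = (l - 1)*(l^3 - 19*l - 30) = (l - 5)*(l - 1)*(l^2 + 5*l + 6) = (l - 5)*(l - 1)*(l + 3)*(l + 2)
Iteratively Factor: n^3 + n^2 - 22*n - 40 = (n - 5)*(n^2 + 6*n + 8) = (n - 5)*(n + 4)*(n + 2)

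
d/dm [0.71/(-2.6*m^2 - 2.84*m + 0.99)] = (3.692*m + 2.0164)/(2.6*m^2 + 2.84*m - 0.99)^2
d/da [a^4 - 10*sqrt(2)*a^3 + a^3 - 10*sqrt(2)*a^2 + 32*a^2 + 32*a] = 4*a^3 - 30*sqrt(2)*a^2 + 3*a^2 - 20*sqrt(2)*a + 64*a + 32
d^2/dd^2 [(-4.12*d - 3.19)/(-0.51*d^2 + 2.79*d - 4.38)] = ((19.7358 - 12.6072*d)*(0.51*d^2 - 2.79*d + 4.38) + (1.02*d - 2.79)*(2.04*d - 5.58)*(4.12*d + 3.19))/(0.51*d^2 - 2.79*d + 4.38)^3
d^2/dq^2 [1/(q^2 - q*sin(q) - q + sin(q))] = ((q^2 - q*sin(q) - q + sin(q))*(-q*sin(q) + sin(q) + 2*cos(q) - 2) + 2*(q*cos(q) - 2*q - sqrt(2)*cos(q + pi/4) + 1)^2)/((q - 1)^3*(q - sin(q))^3)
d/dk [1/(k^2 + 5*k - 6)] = (-2*k - 5)/(k^2 + 5*k - 6)^2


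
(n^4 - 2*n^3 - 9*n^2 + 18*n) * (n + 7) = n^5 + 5*n^4 - 23*n^3 - 45*n^2 + 126*n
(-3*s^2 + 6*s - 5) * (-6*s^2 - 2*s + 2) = 18*s^4 - 30*s^3 + 12*s^2 + 22*s - 10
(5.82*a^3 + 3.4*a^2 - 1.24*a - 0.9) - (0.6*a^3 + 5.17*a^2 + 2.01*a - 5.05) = 5.22*a^3 - 1.77*a^2 - 3.25*a + 4.15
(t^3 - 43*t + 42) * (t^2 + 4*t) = t^5 + 4*t^4 - 43*t^3 - 130*t^2 + 168*t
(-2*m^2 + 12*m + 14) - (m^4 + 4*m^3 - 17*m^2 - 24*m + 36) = -m^4 - 4*m^3 + 15*m^2 + 36*m - 22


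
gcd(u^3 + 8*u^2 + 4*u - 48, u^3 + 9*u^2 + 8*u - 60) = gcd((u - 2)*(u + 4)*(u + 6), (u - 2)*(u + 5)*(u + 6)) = u^2 + 4*u - 12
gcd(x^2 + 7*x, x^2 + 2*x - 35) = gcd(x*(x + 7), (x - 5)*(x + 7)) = x + 7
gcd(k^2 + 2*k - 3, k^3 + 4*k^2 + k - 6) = k^2 + 2*k - 3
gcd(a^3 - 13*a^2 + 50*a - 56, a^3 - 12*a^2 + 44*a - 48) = a^2 - 6*a + 8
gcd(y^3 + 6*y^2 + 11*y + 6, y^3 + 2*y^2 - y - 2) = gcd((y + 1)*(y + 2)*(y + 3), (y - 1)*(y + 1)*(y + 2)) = y^2 + 3*y + 2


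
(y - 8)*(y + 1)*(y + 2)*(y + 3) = y^4 - 2*y^3 - 37*y^2 - 82*y - 48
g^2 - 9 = (g - 3)*(g + 3)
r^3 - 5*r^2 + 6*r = r*(r - 3)*(r - 2)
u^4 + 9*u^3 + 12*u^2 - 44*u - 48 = (u - 2)*(u + 1)*(u + 4)*(u + 6)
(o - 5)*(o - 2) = o^2 - 7*o + 10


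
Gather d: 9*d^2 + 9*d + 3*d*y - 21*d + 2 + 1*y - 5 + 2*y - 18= 9*d^2 + d*(3*y - 12) + 3*y - 21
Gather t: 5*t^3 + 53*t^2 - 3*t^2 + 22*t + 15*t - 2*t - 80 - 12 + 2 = 5*t^3 + 50*t^2 + 35*t - 90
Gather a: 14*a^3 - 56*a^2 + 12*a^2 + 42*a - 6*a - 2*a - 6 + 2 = 14*a^3 - 44*a^2 + 34*a - 4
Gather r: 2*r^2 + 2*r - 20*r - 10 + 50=2*r^2 - 18*r + 40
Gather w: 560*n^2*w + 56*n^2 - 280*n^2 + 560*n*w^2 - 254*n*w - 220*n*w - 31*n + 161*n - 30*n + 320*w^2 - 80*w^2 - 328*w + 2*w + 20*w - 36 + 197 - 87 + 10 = -224*n^2 + 100*n + w^2*(560*n + 240) + w*(560*n^2 - 474*n - 306) + 84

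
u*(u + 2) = u^2 + 2*u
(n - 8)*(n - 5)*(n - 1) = n^3 - 14*n^2 + 53*n - 40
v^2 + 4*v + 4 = (v + 2)^2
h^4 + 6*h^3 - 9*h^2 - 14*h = h*(h - 2)*(h + 1)*(h + 7)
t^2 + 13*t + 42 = (t + 6)*(t + 7)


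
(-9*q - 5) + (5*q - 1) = -4*q - 6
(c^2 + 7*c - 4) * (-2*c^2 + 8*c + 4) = -2*c^4 - 6*c^3 + 68*c^2 - 4*c - 16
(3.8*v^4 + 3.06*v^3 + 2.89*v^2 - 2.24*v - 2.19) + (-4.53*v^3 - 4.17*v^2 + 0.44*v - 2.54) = 3.8*v^4 - 1.47*v^3 - 1.28*v^2 - 1.8*v - 4.73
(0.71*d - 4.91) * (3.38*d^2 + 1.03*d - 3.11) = 2.3998*d^3 - 15.8645*d^2 - 7.2654*d + 15.2701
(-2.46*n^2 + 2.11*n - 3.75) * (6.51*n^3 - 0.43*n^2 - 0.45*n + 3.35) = -16.0146*n^5 + 14.7939*n^4 - 24.2128*n^3 - 7.578*n^2 + 8.756*n - 12.5625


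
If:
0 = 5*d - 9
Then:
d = 9/5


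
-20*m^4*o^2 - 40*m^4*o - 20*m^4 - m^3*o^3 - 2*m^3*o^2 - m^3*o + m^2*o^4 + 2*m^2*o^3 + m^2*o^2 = (-5*m + o)*(4*m + o)*(m*o + m)^2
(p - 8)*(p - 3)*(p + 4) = p^3 - 7*p^2 - 20*p + 96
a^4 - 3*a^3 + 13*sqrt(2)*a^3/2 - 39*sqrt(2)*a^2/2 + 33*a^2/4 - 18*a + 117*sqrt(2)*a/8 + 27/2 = (a - 3/2)^2*(a + sqrt(2)/2)*(a + 6*sqrt(2))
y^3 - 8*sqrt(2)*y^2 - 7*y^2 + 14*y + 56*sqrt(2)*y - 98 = (y - 7)*(y - 7*sqrt(2))*(y - sqrt(2))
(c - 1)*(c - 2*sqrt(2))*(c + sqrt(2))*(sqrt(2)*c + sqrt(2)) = sqrt(2)*c^4 - 2*c^3 - 5*sqrt(2)*c^2 + 2*c + 4*sqrt(2)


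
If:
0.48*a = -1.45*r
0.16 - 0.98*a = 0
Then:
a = 0.16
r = -0.05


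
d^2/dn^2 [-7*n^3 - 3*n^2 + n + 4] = -42*n - 6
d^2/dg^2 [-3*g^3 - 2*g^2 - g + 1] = -18*g - 4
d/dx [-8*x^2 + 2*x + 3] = 2 - 16*x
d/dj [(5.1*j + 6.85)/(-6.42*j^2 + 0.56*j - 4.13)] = (32.742*j^2 + 87.954*j - 24.899)/(41.2164*j^4 - 7.1904*j^3 + 53.3428*j^2 - 4.6256*j + 17.0569)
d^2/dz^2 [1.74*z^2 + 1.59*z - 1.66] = 3.48000000000000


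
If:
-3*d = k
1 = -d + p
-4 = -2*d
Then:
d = 2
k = -6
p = 3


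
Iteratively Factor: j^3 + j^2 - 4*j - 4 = (j + 1)*(j^2 - 4) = (j + 1)*(j + 2)*(j - 2)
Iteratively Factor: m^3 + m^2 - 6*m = (m + 3)*(m^2 - 2*m) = (m - 2)*(m + 3)*(m)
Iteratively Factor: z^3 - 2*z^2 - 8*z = (z + 2)*(z^2 - 4*z) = z*(z + 2)*(z - 4)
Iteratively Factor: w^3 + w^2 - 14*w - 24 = (w + 3)*(w^2 - 2*w - 8) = (w - 4)*(w + 3)*(w + 2)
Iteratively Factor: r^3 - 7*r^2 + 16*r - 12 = (r - 2)*(r^2 - 5*r + 6) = (r - 3)*(r - 2)*(r - 2)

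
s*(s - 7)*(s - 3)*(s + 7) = s^4 - 3*s^3 - 49*s^2 + 147*s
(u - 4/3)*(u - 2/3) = u^2 - 2*u + 8/9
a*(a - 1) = a^2 - a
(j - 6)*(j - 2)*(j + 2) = j^3 - 6*j^2 - 4*j + 24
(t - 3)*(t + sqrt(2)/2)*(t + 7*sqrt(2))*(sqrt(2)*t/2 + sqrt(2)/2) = sqrt(2)*t^4/2 - sqrt(2)*t^3 + 15*t^3/2 - 15*t^2 + 2*sqrt(2)*t^2 - 45*t/2 - 7*sqrt(2)*t - 21*sqrt(2)/2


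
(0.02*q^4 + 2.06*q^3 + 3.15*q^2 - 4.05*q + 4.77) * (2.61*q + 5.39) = 0.0522*q^5 + 5.4844*q^4 + 19.3249*q^3 + 6.408*q^2 - 9.3798*q + 25.7103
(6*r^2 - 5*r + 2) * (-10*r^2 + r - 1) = -60*r^4 + 56*r^3 - 31*r^2 + 7*r - 2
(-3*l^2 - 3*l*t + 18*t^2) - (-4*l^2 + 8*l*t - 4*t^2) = l^2 - 11*l*t + 22*t^2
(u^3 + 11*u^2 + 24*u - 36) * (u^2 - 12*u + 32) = u^5 - u^4 - 76*u^3 + 28*u^2 + 1200*u - 1152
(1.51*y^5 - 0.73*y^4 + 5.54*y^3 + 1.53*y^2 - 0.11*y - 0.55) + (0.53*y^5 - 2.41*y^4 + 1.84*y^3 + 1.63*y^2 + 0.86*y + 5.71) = 2.04*y^5 - 3.14*y^4 + 7.38*y^3 + 3.16*y^2 + 0.75*y + 5.16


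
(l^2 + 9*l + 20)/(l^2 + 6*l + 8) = (l + 5)/(l + 2)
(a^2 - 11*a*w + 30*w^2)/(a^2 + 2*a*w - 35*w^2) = (a - 6*w)/(a + 7*w)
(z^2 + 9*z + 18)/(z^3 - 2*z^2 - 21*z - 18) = (z + 6)/(z^2 - 5*z - 6)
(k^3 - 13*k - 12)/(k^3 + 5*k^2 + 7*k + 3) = (k - 4)/(k + 1)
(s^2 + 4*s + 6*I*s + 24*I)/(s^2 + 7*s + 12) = (s + 6*I)/(s + 3)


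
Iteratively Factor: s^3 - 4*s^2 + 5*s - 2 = (s - 1)*(s^2 - 3*s + 2) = (s - 2)*(s - 1)*(s - 1)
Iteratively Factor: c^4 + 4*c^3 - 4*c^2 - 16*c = (c + 4)*(c^3 - 4*c) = (c + 2)*(c + 4)*(c^2 - 2*c) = (c - 2)*(c + 2)*(c + 4)*(c)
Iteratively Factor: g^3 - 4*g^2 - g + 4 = (g - 1)*(g^2 - 3*g - 4) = (g - 4)*(g - 1)*(g + 1)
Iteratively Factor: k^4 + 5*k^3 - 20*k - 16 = (k + 1)*(k^3 + 4*k^2 - 4*k - 16) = (k + 1)*(k + 4)*(k^2 - 4) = (k - 2)*(k + 1)*(k + 4)*(k + 2)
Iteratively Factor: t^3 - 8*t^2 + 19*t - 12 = (t - 4)*(t^2 - 4*t + 3) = (t - 4)*(t - 3)*(t - 1)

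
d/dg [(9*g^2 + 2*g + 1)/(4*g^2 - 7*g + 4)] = (-71*g^2 + 64*g + 15)/(16*g^4 - 56*g^3 + 81*g^2 - 56*g + 16)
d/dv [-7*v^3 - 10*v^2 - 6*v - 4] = -21*v^2 - 20*v - 6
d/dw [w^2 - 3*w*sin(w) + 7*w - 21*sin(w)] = -3*w*cos(w) + 2*w - 3*sin(w) - 21*cos(w) + 7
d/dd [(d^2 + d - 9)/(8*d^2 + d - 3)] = (-7*d^2 + 138*d + 6)/(64*d^4 + 16*d^3 - 47*d^2 - 6*d + 9)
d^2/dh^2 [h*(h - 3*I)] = 2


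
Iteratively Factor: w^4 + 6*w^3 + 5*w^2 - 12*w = (w + 3)*(w^3 + 3*w^2 - 4*w) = (w + 3)*(w + 4)*(w^2 - w) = (w - 1)*(w + 3)*(w + 4)*(w)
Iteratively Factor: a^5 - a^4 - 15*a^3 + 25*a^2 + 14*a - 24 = (a + 1)*(a^4 - 2*a^3 - 13*a^2 + 38*a - 24) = (a - 2)*(a + 1)*(a^3 - 13*a + 12) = (a - 2)*(a + 1)*(a + 4)*(a^2 - 4*a + 3) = (a - 3)*(a - 2)*(a + 1)*(a + 4)*(a - 1)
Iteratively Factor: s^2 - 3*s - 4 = (s + 1)*(s - 4)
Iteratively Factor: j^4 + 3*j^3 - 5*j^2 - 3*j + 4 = (j - 1)*(j^3 + 4*j^2 - j - 4) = (j - 1)*(j + 1)*(j^2 + 3*j - 4) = (j - 1)^2*(j + 1)*(j + 4)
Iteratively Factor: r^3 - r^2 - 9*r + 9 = (r - 3)*(r^2 + 2*r - 3) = (r - 3)*(r + 3)*(r - 1)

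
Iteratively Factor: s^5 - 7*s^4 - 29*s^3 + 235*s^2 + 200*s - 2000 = (s + 4)*(s^4 - 11*s^3 + 15*s^2 + 175*s - 500) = (s - 5)*(s + 4)*(s^3 - 6*s^2 - 15*s + 100) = (s - 5)^2*(s + 4)*(s^2 - s - 20) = (s - 5)^2*(s + 4)^2*(s - 5)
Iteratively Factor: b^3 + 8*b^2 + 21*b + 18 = (b + 3)*(b^2 + 5*b + 6) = (b + 2)*(b + 3)*(b + 3)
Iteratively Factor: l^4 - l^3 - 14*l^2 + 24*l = (l - 3)*(l^3 + 2*l^2 - 8*l) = (l - 3)*(l - 2)*(l^2 + 4*l) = (l - 3)*(l - 2)*(l + 4)*(l)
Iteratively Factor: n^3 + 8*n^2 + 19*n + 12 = (n + 3)*(n^2 + 5*n + 4) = (n + 1)*(n + 3)*(n + 4)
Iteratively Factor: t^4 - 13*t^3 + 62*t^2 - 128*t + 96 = (t - 4)*(t^3 - 9*t^2 + 26*t - 24) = (t - 4)^2*(t^2 - 5*t + 6) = (t - 4)^2*(t - 3)*(t - 2)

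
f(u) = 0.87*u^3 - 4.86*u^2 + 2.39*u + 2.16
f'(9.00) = 126.32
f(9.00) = 264.24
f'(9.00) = 126.32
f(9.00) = 264.24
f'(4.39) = 10.02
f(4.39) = -7.40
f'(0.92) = -4.34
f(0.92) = 0.92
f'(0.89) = -4.19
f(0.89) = 1.05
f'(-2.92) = 53.03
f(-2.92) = -67.92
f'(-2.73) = 48.38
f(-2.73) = -58.29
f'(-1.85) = 29.30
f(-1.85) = -24.40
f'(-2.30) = 38.55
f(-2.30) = -39.63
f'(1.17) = -5.41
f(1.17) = -0.30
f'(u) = 2.61*u^2 - 9.72*u + 2.39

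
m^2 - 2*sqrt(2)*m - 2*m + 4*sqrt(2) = (m - 2)*(m - 2*sqrt(2))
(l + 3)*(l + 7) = l^2 + 10*l + 21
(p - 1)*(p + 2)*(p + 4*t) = p^3 + 4*p^2*t + p^2 + 4*p*t - 2*p - 8*t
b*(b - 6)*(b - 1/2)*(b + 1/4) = b^4 - 25*b^3/4 + 11*b^2/8 + 3*b/4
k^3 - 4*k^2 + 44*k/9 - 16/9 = (k - 2)*(k - 4/3)*(k - 2/3)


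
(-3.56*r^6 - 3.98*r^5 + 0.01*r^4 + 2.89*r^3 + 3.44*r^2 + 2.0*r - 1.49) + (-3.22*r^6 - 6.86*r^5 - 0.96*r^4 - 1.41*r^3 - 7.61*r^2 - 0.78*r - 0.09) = -6.78*r^6 - 10.84*r^5 - 0.95*r^4 + 1.48*r^3 - 4.17*r^2 + 1.22*r - 1.58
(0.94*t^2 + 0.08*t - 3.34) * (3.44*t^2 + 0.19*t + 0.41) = 3.2336*t^4 + 0.4538*t^3 - 11.089*t^2 - 0.6018*t - 1.3694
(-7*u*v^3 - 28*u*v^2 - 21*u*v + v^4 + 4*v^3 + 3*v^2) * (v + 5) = -7*u*v^4 - 63*u*v^3 - 161*u*v^2 - 105*u*v + v^5 + 9*v^4 + 23*v^3 + 15*v^2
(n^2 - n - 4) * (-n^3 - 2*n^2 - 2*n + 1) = -n^5 - n^4 + 4*n^3 + 11*n^2 + 7*n - 4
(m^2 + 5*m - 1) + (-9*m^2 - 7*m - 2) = -8*m^2 - 2*m - 3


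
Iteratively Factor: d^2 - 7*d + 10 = (d - 2)*(d - 5)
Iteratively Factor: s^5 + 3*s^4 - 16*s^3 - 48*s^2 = (s - 4)*(s^4 + 7*s^3 + 12*s^2) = s*(s - 4)*(s^3 + 7*s^2 + 12*s) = s^2*(s - 4)*(s^2 + 7*s + 12) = s^2*(s - 4)*(s + 3)*(s + 4)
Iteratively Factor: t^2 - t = (t - 1)*(t)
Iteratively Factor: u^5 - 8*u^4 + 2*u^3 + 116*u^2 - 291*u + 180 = (u + 4)*(u^4 - 12*u^3 + 50*u^2 - 84*u + 45) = (u - 1)*(u + 4)*(u^3 - 11*u^2 + 39*u - 45) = (u - 3)*(u - 1)*(u + 4)*(u^2 - 8*u + 15) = (u - 5)*(u - 3)*(u - 1)*(u + 4)*(u - 3)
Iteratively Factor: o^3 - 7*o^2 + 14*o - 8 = (o - 2)*(o^2 - 5*o + 4) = (o - 4)*(o - 2)*(o - 1)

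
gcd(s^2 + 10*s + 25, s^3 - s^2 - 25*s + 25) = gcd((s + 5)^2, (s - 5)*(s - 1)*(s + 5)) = s + 5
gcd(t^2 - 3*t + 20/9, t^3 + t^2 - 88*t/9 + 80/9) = t^2 - 3*t + 20/9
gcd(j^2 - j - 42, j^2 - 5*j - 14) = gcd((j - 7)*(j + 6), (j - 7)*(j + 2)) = j - 7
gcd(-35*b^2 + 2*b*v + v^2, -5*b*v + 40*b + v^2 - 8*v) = -5*b + v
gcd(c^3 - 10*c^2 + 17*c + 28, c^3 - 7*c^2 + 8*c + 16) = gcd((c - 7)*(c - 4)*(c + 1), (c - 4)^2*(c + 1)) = c^2 - 3*c - 4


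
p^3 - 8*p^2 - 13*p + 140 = (p - 7)*(p - 5)*(p + 4)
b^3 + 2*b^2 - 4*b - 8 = (b - 2)*(b + 2)^2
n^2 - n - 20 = (n - 5)*(n + 4)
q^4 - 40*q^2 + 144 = (q - 6)*(q - 2)*(q + 2)*(q + 6)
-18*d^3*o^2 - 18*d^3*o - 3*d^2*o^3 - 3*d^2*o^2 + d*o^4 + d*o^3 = o*(-6*d + o)*(3*d + o)*(d*o + d)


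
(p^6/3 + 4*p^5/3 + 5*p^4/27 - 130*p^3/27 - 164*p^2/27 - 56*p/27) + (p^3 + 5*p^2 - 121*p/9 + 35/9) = p^6/3 + 4*p^5/3 + 5*p^4/27 - 103*p^3/27 - 29*p^2/27 - 419*p/27 + 35/9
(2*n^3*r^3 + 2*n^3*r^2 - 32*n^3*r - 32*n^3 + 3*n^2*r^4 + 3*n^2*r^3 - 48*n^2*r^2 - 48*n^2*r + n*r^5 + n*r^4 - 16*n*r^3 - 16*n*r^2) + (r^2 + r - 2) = 2*n^3*r^3 + 2*n^3*r^2 - 32*n^3*r - 32*n^3 + 3*n^2*r^4 + 3*n^2*r^3 - 48*n^2*r^2 - 48*n^2*r + n*r^5 + n*r^4 - 16*n*r^3 - 16*n*r^2 + r^2 + r - 2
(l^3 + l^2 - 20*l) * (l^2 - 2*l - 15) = l^5 - l^4 - 37*l^3 + 25*l^2 + 300*l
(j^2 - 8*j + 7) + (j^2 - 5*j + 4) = 2*j^2 - 13*j + 11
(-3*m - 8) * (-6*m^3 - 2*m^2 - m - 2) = 18*m^4 + 54*m^3 + 19*m^2 + 14*m + 16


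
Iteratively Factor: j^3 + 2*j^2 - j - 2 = (j + 1)*(j^2 + j - 2) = (j - 1)*(j + 1)*(j + 2)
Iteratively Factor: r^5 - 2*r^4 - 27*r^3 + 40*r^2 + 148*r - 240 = (r - 2)*(r^4 - 27*r^2 - 14*r + 120) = (r - 5)*(r - 2)*(r^3 + 5*r^2 - 2*r - 24) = (r - 5)*(r - 2)*(r + 4)*(r^2 + r - 6) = (r - 5)*(r - 2)^2*(r + 4)*(r + 3)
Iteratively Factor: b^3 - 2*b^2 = (b)*(b^2 - 2*b) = b*(b - 2)*(b)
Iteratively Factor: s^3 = (s)*(s^2) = s^2*(s)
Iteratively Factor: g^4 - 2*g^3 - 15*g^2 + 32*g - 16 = (g - 1)*(g^3 - g^2 - 16*g + 16) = (g - 1)^2*(g^2 - 16) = (g - 1)^2*(g + 4)*(g - 4)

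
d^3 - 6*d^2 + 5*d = d*(d - 5)*(d - 1)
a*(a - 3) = a^2 - 3*a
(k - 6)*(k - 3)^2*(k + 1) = k^4 - 11*k^3 + 33*k^2 - 9*k - 54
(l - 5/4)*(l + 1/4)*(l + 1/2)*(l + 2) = l^4 + 3*l^3/2 - 29*l^2/16 - 57*l/32 - 5/16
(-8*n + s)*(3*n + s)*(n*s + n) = -24*n^3*s - 24*n^3 - 5*n^2*s^2 - 5*n^2*s + n*s^3 + n*s^2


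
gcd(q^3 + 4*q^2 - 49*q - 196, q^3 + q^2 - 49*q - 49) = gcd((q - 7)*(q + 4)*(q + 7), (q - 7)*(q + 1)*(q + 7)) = q^2 - 49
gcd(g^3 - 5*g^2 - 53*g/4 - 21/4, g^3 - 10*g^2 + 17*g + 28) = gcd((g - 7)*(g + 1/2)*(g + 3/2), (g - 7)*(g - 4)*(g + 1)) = g - 7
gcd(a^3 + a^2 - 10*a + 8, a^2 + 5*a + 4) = a + 4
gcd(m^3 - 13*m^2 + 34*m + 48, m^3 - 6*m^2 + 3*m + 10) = m + 1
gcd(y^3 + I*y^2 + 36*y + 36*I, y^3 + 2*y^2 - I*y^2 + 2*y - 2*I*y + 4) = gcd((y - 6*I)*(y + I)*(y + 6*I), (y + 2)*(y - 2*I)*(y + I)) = y + I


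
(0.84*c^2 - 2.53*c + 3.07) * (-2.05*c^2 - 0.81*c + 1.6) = -1.722*c^4 + 4.5061*c^3 - 2.9002*c^2 - 6.5347*c + 4.912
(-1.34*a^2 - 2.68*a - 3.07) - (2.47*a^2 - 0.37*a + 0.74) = -3.81*a^2 - 2.31*a - 3.81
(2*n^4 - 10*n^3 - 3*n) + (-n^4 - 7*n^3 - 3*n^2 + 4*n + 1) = n^4 - 17*n^3 - 3*n^2 + n + 1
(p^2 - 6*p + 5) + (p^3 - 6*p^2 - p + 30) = p^3 - 5*p^2 - 7*p + 35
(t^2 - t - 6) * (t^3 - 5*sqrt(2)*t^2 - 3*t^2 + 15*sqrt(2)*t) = t^5 - 5*sqrt(2)*t^4 - 4*t^4 - 3*t^3 + 20*sqrt(2)*t^3 + 18*t^2 + 15*sqrt(2)*t^2 - 90*sqrt(2)*t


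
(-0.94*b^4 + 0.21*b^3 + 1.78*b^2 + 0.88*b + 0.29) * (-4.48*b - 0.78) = 4.2112*b^5 - 0.2076*b^4 - 8.1382*b^3 - 5.3308*b^2 - 1.9856*b - 0.2262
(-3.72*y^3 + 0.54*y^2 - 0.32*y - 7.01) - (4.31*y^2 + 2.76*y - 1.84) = -3.72*y^3 - 3.77*y^2 - 3.08*y - 5.17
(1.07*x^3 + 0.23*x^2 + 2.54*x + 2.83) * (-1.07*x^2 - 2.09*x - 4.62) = -1.1449*x^5 - 2.4824*x^4 - 8.1419*x^3 - 9.3993*x^2 - 17.6495*x - 13.0746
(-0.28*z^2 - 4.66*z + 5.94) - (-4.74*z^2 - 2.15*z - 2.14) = 4.46*z^2 - 2.51*z + 8.08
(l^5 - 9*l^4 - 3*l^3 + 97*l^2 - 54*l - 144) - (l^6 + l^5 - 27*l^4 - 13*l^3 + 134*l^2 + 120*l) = -l^6 + 18*l^4 + 10*l^3 - 37*l^2 - 174*l - 144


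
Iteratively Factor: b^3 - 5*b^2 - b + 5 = (b - 5)*(b^2 - 1) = (b - 5)*(b - 1)*(b + 1)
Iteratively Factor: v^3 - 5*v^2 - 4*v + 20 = (v - 2)*(v^2 - 3*v - 10) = (v - 2)*(v + 2)*(v - 5)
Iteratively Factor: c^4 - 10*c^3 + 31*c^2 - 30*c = (c)*(c^3 - 10*c^2 + 31*c - 30) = c*(c - 3)*(c^2 - 7*c + 10) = c*(c - 3)*(c - 2)*(c - 5)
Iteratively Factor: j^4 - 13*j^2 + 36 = (j + 3)*(j^3 - 3*j^2 - 4*j + 12) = (j - 3)*(j + 3)*(j^2 - 4) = (j - 3)*(j - 2)*(j + 3)*(j + 2)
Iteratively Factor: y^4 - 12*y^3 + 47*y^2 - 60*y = (y - 5)*(y^3 - 7*y^2 + 12*y) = y*(y - 5)*(y^2 - 7*y + 12) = y*(y - 5)*(y - 4)*(y - 3)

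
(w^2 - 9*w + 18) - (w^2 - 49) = 67 - 9*w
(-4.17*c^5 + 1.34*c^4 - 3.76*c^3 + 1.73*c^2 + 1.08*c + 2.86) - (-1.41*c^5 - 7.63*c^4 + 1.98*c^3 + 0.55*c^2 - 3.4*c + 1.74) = -2.76*c^5 + 8.97*c^4 - 5.74*c^3 + 1.18*c^2 + 4.48*c + 1.12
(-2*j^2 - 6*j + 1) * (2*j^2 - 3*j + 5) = -4*j^4 - 6*j^3 + 10*j^2 - 33*j + 5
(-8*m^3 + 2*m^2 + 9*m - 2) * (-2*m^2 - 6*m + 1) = 16*m^5 + 44*m^4 - 38*m^3 - 48*m^2 + 21*m - 2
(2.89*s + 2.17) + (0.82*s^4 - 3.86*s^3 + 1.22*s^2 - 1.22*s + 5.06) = 0.82*s^4 - 3.86*s^3 + 1.22*s^2 + 1.67*s + 7.23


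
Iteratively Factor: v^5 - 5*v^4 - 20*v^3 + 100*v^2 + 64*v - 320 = (v - 2)*(v^4 - 3*v^3 - 26*v^2 + 48*v + 160) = (v - 2)*(v + 4)*(v^3 - 7*v^2 + 2*v + 40) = (v - 2)*(v + 2)*(v + 4)*(v^2 - 9*v + 20) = (v - 4)*(v - 2)*(v + 2)*(v + 4)*(v - 5)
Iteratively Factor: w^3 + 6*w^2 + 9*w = (w + 3)*(w^2 + 3*w) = w*(w + 3)*(w + 3)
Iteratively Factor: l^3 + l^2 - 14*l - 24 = (l + 2)*(l^2 - l - 12) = (l + 2)*(l + 3)*(l - 4)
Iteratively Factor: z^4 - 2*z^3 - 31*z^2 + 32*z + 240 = (z + 4)*(z^3 - 6*z^2 - 7*z + 60) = (z - 5)*(z + 4)*(z^2 - z - 12) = (z - 5)*(z + 3)*(z + 4)*(z - 4)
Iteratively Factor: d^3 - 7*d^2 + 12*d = (d - 4)*(d^2 - 3*d) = d*(d - 4)*(d - 3)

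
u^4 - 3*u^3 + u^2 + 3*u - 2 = (u - 2)*(u - 1)^2*(u + 1)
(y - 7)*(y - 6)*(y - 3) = y^3 - 16*y^2 + 81*y - 126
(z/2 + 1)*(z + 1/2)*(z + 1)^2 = z^4/2 + 9*z^3/4 + 7*z^2/2 + 9*z/4 + 1/2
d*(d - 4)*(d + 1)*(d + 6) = d^4 + 3*d^3 - 22*d^2 - 24*d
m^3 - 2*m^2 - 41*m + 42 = (m - 7)*(m - 1)*(m + 6)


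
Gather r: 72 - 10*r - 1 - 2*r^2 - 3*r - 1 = -2*r^2 - 13*r + 70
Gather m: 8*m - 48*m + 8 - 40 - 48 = -40*m - 80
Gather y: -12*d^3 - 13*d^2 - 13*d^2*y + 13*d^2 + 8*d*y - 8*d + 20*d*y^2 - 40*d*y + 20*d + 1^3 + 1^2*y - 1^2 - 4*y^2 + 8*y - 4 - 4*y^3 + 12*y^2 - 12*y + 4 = -12*d^3 + 12*d - 4*y^3 + y^2*(20*d + 8) + y*(-13*d^2 - 32*d - 3)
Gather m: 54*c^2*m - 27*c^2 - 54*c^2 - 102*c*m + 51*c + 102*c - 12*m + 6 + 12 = -81*c^2 + 153*c + m*(54*c^2 - 102*c - 12) + 18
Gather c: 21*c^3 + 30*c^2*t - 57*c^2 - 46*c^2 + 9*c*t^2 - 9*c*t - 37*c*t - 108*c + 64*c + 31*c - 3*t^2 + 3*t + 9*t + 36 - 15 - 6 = 21*c^3 + c^2*(30*t - 103) + c*(9*t^2 - 46*t - 13) - 3*t^2 + 12*t + 15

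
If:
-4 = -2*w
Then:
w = 2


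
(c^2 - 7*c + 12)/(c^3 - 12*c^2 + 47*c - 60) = 1/(c - 5)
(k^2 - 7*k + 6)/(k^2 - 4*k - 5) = (-k^2 + 7*k - 6)/(-k^2 + 4*k + 5)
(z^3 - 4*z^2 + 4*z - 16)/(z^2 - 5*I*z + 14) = (z^2 - 2*z*(2 + I) + 8*I)/(z - 7*I)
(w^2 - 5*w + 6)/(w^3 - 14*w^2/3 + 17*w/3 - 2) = 3*(w - 2)/(3*w^2 - 5*w + 2)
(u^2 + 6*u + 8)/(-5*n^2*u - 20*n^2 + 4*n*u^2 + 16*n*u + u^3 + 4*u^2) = (u + 2)/(-5*n^2 + 4*n*u + u^2)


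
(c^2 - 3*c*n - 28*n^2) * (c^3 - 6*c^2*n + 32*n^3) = c^5 - 9*c^4*n - 10*c^3*n^2 + 200*c^2*n^3 - 96*c*n^4 - 896*n^5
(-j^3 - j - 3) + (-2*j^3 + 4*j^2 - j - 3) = -3*j^3 + 4*j^2 - 2*j - 6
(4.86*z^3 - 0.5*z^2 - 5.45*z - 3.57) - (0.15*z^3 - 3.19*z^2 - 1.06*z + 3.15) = 4.71*z^3 + 2.69*z^2 - 4.39*z - 6.72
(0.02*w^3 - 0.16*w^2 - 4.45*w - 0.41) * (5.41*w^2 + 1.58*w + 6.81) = 0.1082*w^5 - 0.834*w^4 - 24.1911*w^3 - 10.3387*w^2 - 30.9523*w - 2.7921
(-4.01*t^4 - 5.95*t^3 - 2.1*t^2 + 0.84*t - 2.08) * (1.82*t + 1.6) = -7.2982*t^5 - 17.245*t^4 - 13.342*t^3 - 1.8312*t^2 - 2.4416*t - 3.328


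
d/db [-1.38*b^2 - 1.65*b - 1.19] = -2.76*b - 1.65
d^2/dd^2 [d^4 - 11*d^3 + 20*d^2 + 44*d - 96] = 12*d^2 - 66*d + 40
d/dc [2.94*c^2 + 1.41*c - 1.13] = 5.88*c + 1.41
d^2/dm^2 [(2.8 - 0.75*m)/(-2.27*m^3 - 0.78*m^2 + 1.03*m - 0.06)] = (23.18805*m^5 - 165.16974*m^4 - 74.90313*m^3 + 27.83316*m^2 + 15.57468*m - 5.58626)/(11.697083*m^9 + 12.057786*m^8 - 11.779257*m^7 - 9.540234*m^6 + 5.982189*m^5 + 1.750302*m^4 - 1.357435*m^3 + 0.199386*m^2 - 0.011124*m + 0.000216)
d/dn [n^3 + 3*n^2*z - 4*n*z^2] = 3*n^2 + 6*n*z - 4*z^2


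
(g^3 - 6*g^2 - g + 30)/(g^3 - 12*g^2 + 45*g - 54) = (g^2 - 3*g - 10)/(g^2 - 9*g + 18)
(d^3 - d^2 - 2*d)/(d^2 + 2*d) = (d^2 - d - 2)/(d + 2)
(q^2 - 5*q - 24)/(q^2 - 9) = (q - 8)/(q - 3)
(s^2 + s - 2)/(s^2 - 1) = (s + 2)/(s + 1)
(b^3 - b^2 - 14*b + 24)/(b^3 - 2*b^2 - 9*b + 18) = (b + 4)/(b + 3)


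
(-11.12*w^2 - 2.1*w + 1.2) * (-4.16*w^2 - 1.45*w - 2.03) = 46.2592*w^4 + 24.86*w^3 + 20.6266*w^2 + 2.523*w - 2.436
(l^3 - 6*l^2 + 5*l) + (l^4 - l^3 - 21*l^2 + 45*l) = l^4 - 27*l^2 + 50*l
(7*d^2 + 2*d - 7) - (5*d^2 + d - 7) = 2*d^2 + d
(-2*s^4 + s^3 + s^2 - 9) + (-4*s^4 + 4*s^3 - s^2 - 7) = -6*s^4 + 5*s^3 - 16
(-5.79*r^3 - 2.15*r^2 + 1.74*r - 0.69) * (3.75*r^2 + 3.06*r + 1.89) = -21.7125*r^5 - 25.7799*r^4 - 10.9971*r^3 - 1.3266*r^2 + 1.1772*r - 1.3041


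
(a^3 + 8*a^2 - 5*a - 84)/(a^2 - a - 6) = (a^2 + 11*a + 28)/(a + 2)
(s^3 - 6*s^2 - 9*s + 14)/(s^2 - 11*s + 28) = (s^2 + s - 2)/(s - 4)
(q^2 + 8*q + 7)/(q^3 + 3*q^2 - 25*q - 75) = (q^2 + 8*q + 7)/(q^3 + 3*q^2 - 25*q - 75)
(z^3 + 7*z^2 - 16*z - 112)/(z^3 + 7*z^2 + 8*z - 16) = (z^2 + 3*z - 28)/(z^2 + 3*z - 4)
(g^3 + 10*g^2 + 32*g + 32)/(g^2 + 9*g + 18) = (g^3 + 10*g^2 + 32*g + 32)/(g^2 + 9*g + 18)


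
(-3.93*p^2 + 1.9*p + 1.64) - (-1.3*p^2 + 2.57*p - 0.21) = -2.63*p^2 - 0.67*p + 1.85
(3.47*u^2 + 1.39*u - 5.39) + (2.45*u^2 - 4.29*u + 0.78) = 5.92*u^2 - 2.9*u - 4.61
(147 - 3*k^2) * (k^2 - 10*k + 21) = -3*k^4 + 30*k^3 + 84*k^2 - 1470*k + 3087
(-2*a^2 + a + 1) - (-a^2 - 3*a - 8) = -a^2 + 4*a + 9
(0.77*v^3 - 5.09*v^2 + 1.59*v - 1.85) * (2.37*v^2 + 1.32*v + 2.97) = 1.8249*v^5 - 11.0469*v^4 - 0.663599999999999*v^3 - 17.403*v^2 + 2.2803*v - 5.4945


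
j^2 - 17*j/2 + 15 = (j - 6)*(j - 5/2)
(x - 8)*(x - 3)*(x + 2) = x^3 - 9*x^2 + 2*x + 48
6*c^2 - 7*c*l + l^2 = (-6*c + l)*(-c + l)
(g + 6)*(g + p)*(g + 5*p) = g^3 + 6*g^2*p + 6*g^2 + 5*g*p^2 + 36*g*p + 30*p^2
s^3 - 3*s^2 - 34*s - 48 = (s - 8)*(s + 2)*(s + 3)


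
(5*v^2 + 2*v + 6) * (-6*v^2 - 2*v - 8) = -30*v^4 - 22*v^3 - 80*v^2 - 28*v - 48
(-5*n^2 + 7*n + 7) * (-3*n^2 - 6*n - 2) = 15*n^4 + 9*n^3 - 53*n^2 - 56*n - 14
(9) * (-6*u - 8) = -54*u - 72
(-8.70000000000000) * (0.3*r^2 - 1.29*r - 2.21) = -2.61*r^2 + 11.223*r + 19.227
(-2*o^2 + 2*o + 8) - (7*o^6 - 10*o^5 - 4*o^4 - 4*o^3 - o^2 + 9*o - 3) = -7*o^6 + 10*o^5 + 4*o^4 + 4*o^3 - o^2 - 7*o + 11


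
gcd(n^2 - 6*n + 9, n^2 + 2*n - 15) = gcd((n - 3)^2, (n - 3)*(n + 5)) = n - 3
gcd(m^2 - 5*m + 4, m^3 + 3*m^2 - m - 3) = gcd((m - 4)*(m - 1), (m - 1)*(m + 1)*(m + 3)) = m - 1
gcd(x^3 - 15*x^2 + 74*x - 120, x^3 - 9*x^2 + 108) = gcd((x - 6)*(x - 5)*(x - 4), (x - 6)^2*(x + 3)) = x - 6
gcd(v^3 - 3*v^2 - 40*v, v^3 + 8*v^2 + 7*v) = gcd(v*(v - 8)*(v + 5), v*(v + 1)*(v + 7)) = v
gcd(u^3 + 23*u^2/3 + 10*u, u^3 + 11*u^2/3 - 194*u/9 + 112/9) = 1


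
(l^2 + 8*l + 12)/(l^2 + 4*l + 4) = (l + 6)/(l + 2)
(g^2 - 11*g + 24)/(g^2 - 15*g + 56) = (g - 3)/(g - 7)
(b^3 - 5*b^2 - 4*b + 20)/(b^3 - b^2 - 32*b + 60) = (b + 2)/(b + 6)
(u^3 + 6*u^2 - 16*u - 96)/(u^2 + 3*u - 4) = (u^2 + 2*u - 24)/(u - 1)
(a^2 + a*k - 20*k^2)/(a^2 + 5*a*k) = (a - 4*k)/a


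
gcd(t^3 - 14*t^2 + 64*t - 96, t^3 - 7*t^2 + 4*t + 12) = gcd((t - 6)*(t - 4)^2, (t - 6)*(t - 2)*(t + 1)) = t - 6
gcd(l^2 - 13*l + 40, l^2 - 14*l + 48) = l - 8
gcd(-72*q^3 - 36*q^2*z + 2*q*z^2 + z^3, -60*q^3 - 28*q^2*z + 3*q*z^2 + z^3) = 12*q^2 + 8*q*z + z^2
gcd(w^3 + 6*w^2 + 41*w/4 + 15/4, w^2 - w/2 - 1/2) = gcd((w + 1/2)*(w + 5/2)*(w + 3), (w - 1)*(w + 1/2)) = w + 1/2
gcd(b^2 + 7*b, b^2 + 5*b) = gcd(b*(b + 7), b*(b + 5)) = b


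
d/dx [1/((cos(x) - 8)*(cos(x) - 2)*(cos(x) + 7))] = 3*(cos(x)^2 - 2*cos(x) - 18)*sin(x)/((cos(x) - 8)^2*(cos(x) - 2)^2*(cos(x) + 7)^2)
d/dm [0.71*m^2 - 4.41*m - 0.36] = 1.42*m - 4.41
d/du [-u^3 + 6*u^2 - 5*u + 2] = -3*u^2 + 12*u - 5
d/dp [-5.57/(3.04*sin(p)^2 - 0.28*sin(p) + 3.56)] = (33.8656*sin(p) - 1.5596)*cos(p)/(3.04*sin(p)^2 - 0.28*sin(p) + 3.56)^2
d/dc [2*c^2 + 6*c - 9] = 4*c + 6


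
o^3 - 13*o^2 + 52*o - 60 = (o - 6)*(o - 5)*(o - 2)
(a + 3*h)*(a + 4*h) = a^2 + 7*a*h + 12*h^2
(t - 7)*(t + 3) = t^2 - 4*t - 21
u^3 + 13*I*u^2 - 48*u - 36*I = (u + I)*(u + 6*I)^2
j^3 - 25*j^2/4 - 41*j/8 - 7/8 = (j - 7)*(j + 1/4)*(j + 1/2)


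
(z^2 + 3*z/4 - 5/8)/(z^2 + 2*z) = (8*z^2 + 6*z - 5)/(8*z*(z + 2))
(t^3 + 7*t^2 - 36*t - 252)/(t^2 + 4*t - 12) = (t^2 + t - 42)/(t - 2)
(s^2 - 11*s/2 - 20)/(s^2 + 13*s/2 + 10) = (s - 8)/(s + 4)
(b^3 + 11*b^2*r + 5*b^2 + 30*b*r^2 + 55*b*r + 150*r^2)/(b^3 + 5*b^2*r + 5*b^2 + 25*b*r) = (b + 6*r)/b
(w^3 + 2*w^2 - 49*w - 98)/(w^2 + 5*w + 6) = (w^2 - 49)/(w + 3)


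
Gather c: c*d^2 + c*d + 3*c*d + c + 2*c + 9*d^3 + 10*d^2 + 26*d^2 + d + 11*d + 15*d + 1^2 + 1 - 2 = c*(d^2 + 4*d + 3) + 9*d^3 + 36*d^2 + 27*d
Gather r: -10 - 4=-14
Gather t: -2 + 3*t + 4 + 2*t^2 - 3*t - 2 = 2*t^2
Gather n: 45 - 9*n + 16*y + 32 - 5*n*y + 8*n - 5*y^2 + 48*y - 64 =n*(-5*y - 1) - 5*y^2 + 64*y + 13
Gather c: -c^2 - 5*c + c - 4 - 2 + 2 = -c^2 - 4*c - 4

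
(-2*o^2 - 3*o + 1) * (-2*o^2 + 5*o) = 4*o^4 - 4*o^3 - 17*o^2 + 5*o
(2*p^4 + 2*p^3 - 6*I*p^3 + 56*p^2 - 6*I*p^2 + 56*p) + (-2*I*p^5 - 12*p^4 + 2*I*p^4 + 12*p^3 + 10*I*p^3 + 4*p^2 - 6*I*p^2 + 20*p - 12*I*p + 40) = -2*I*p^5 - 10*p^4 + 2*I*p^4 + 14*p^3 + 4*I*p^3 + 60*p^2 - 12*I*p^2 + 76*p - 12*I*p + 40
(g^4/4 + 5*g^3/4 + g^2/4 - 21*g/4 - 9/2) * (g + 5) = g^5/4 + 5*g^4/2 + 13*g^3/2 - 4*g^2 - 123*g/4 - 45/2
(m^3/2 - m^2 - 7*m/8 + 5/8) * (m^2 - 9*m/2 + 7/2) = m^5/2 - 13*m^4/4 + 43*m^3/8 + 17*m^2/16 - 47*m/8 + 35/16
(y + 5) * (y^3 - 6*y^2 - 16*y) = y^4 - y^3 - 46*y^2 - 80*y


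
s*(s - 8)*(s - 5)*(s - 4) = s^4 - 17*s^3 + 92*s^2 - 160*s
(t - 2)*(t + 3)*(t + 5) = t^3 + 6*t^2 - t - 30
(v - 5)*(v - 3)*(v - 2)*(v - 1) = v^4 - 11*v^3 + 41*v^2 - 61*v + 30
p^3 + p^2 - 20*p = p*(p - 4)*(p + 5)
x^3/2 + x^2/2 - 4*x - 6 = (x/2 + 1)*(x - 3)*(x + 2)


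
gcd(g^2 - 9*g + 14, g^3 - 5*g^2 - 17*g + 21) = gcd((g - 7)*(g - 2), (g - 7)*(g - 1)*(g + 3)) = g - 7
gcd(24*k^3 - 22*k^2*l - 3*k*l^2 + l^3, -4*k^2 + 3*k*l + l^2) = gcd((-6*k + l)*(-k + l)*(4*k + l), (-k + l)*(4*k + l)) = 4*k^2 - 3*k*l - l^2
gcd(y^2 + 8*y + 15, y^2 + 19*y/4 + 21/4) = y + 3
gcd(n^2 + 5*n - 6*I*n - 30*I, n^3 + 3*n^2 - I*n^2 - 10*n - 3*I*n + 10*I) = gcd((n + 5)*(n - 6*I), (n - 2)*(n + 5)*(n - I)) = n + 5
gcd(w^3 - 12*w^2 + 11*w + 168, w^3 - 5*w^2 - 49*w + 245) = w - 7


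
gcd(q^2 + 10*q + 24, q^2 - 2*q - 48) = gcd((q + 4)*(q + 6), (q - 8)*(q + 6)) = q + 6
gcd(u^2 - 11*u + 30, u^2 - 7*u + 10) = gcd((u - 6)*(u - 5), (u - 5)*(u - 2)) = u - 5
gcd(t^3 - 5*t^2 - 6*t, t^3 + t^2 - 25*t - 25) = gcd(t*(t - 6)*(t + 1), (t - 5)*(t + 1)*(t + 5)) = t + 1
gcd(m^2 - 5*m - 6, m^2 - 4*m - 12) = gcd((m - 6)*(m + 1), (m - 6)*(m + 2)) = m - 6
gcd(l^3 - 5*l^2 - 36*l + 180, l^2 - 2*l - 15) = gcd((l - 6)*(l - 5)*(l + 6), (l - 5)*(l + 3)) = l - 5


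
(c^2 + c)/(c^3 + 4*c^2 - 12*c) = (c + 1)/(c^2 + 4*c - 12)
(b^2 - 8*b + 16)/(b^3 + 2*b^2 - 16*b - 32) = (b - 4)/(b^2 + 6*b + 8)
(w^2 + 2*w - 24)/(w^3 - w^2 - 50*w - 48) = (w - 4)/(w^2 - 7*w - 8)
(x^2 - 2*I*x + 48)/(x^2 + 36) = (x - 8*I)/(x - 6*I)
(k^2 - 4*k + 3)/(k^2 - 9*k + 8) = (k - 3)/(k - 8)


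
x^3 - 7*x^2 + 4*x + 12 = (x - 6)*(x - 2)*(x + 1)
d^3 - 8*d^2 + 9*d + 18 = (d - 6)*(d - 3)*(d + 1)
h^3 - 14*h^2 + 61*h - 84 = (h - 7)*(h - 4)*(h - 3)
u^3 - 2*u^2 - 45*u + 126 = (u - 6)*(u - 3)*(u + 7)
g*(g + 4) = g^2 + 4*g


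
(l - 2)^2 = l^2 - 4*l + 4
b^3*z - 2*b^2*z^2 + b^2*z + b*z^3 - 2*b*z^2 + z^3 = (b - z)^2*(b*z + z)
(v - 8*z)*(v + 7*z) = v^2 - v*z - 56*z^2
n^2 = n^2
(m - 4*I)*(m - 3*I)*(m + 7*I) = m^3 + 37*m - 84*I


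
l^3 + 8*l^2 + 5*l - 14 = (l - 1)*(l + 2)*(l + 7)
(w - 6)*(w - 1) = w^2 - 7*w + 6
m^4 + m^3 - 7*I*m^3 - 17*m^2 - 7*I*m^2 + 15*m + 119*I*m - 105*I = (m - 3)*(m - 1)*(m + 5)*(m - 7*I)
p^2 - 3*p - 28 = (p - 7)*(p + 4)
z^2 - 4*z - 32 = (z - 8)*(z + 4)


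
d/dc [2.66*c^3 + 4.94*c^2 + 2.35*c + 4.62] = 7.98*c^2 + 9.88*c + 2.35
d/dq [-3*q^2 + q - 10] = 1 - 6*q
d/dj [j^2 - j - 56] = 2*j - 1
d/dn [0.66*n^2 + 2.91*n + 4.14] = 1.32*n + 2.91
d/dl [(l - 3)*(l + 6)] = 2*l + 3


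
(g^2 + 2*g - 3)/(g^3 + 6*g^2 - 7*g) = (g + 3)/(g*(g + 7))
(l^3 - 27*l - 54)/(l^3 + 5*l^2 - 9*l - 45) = (l^2 - 3*l - 18)/(l^2 + 2*l - 15)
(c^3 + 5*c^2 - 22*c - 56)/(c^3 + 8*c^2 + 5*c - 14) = (c - 4)/(c - 1)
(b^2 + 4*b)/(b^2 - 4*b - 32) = b/(b - 8)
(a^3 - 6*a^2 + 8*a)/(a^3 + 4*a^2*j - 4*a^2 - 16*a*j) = (a - 2)/(a + 4*j)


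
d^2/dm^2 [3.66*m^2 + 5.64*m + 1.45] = 7.32000000000000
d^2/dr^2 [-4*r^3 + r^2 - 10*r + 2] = 2 - 24*r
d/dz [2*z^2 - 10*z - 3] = 4*z - 10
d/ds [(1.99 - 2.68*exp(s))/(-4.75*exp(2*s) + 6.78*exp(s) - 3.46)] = (-12.73*exp(2*s) + 18.905*exp(s) - 4.2194)*exp(s)/(22.5625*exp(4*s) - 64.41*exp(3*s) + 78.8384*exp(2*s) - 46.9176*exp(s) + 11.9716)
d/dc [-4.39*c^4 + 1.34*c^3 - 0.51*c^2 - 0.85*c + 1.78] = -17.56*c^3 + 4.02*c^2 - 1.02*c - 0.85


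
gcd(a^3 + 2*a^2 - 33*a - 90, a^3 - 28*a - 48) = a - 6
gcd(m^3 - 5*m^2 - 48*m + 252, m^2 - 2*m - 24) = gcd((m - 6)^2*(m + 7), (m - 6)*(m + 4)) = m - 6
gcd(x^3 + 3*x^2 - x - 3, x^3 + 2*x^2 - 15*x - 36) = x + 3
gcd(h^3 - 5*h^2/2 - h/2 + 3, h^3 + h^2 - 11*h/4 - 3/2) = h - 3/2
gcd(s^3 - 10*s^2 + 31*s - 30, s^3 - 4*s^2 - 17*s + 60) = s^2 - 8*s + 15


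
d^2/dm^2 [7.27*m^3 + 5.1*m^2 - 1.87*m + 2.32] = 43.62*m + 10.2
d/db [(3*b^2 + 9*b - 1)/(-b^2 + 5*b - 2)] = (24*b^2 - 14*b - 13)/(b^4 - 10*b^3 + 29*b^2 - 20*b + 4)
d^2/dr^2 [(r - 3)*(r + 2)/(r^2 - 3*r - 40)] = 4*(r^3 + 51*r^2 - 33*r + 713)/(r^6 - 9*r^5 - 93*r^4 + 693*r^3 + 3720*r^2 - 14400*r - 64000)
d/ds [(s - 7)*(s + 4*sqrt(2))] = 2*s - 7 + 4*sqrt(2)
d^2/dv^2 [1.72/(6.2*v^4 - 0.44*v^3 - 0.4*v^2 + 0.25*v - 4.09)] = ((-127.968*v^2 + 4.5408*v + 1.376)*(-6.2*v^4 + 0.44*v^3 + 0.4*v^2 - 0.25*v + 4.09) - 1.72*(24.8*v^3 - 1.32*v^2 - 0.8*v + 0.25)*(49.6*v^3 - 2.64*v^2 - 1.6*v + 0.5))/(-6.2*v^4 + 0.44*v^3 + 0.4*v^2 - 0.25*v + 4.09)^3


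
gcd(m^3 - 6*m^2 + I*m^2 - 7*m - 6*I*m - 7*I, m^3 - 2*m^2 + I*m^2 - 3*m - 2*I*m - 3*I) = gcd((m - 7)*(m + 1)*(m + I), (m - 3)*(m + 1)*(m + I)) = m^2 + m*(1 + I) + I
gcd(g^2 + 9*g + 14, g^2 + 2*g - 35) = g + 7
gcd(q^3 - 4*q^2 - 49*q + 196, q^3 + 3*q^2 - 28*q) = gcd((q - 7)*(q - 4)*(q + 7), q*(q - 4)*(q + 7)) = q^2 + 3*q - 28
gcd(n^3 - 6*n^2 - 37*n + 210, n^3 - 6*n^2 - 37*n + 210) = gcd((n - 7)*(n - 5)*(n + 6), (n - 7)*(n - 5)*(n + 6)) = n^3 - 6*n^2 - 37*n + 210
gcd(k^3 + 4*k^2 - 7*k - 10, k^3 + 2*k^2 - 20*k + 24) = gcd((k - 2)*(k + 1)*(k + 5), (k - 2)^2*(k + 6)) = k - 2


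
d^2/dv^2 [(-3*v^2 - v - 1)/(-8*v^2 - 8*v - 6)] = (-32*v^3 - 60*v^2 + 12*v + 19)/(64*v^6 + 192*v^5 + 336*v^4 + 352*v^3 + 252*v^2 + 108*v + 27)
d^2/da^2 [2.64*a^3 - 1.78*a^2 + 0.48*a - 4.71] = 15.84*a - 3.56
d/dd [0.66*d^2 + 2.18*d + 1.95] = 1.32*d + 2.18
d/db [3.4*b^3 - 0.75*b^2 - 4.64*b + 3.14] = 10.2*b^2 - 1.5*b - 4.64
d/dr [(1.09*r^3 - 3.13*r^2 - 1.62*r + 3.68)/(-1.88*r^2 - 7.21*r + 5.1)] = (-2.0492*r^4 - 15.7178*r^3 + 36.1987*r^2 - 18.0892*r + 18.2708)/(3.5344*r^4 + 27.1096*r^3 + 32.8081*r^2 - 73.542*r + 26.01)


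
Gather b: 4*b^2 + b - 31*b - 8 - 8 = 4*b^2 - 30*b - 16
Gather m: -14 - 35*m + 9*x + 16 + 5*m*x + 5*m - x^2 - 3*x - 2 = m*(5*x - 30) - x^2 + 6*x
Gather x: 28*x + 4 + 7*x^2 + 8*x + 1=7*x^2 + 36*x + 5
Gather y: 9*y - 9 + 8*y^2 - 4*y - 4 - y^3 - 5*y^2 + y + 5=-y^3 + 3*y^2 + 6*y - 8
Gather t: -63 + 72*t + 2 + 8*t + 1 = 80*t - 60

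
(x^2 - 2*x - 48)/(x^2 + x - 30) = (x - 8)/(x - 5)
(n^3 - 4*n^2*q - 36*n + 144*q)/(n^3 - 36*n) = (n - 4*q)/n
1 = 1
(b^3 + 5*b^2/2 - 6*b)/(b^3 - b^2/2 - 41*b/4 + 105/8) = 4*b*(b + 4)/(4*b^2 + 4*b - 35)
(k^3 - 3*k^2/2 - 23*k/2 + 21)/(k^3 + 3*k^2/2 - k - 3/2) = (2*k^3 - 3*k^2 - 23*k + 42)/(2*k^3 + 3*k^2 - 2*k - 3)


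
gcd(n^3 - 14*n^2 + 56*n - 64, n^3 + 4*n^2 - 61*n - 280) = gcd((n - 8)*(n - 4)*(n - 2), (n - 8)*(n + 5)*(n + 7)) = n - 8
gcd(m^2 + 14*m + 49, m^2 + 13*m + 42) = m + 7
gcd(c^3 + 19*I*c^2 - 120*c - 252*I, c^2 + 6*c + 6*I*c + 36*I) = c + 6*I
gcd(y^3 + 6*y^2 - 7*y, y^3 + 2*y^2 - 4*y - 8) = 1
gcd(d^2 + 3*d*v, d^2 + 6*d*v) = d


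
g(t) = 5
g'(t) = 0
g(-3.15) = 5.00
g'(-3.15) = 0.00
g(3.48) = 5.00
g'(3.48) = 0.00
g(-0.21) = 5.00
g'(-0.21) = 0.00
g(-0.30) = 5.00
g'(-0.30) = 0.00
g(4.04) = 5.00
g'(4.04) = 0.00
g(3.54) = 5.00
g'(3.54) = 0.00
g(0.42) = 5.00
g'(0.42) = 0.00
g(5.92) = 5.00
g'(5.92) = 0.00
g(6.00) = 5.00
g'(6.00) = 0.00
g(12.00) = 5.00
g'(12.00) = 0.00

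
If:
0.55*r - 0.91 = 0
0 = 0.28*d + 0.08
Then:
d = -0.29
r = 1.65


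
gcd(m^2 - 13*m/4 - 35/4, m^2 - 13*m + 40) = m - 5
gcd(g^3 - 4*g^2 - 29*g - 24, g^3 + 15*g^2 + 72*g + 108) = g + 3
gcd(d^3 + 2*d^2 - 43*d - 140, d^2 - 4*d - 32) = d + 4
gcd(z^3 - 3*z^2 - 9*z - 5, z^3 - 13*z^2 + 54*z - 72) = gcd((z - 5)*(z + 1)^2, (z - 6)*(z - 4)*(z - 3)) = 1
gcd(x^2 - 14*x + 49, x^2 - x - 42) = x - 7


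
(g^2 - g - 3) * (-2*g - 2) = -2*g^3 + 8*g + 6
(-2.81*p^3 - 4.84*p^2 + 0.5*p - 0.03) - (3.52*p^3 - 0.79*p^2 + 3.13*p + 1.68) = -6.33*p^3 - 4.05*p^2 - 2.63*p - 1.71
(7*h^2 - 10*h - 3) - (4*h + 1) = 7*h^2 - 14*h - 4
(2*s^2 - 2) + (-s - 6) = 2*s^2 - s - 8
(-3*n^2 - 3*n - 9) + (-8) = -3*n^2 - 3*n - 17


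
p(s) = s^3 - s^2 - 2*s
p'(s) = 3*s^2 - 2*s - 2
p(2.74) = 7.58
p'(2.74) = 15.04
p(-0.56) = 0.63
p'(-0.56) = 0.06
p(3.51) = 23.90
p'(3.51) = 27.94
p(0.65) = -1.45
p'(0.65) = -2.03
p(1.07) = -2.06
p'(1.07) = -0.71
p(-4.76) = -120.99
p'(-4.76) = 75.49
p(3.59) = 26.20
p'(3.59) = 29.48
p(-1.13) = -0.46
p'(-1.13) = 4.09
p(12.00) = 1560.00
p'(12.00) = 406.00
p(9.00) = 630.00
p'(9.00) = 223.00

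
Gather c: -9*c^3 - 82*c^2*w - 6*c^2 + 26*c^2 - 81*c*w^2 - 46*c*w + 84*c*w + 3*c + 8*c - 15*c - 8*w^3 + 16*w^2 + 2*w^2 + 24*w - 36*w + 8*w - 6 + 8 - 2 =-9*c^3 + c^2*(20 - 82*w) + c*(-81*w^2 + 38*w - 4) - 8*w^3 + 18*w^2 - 4*w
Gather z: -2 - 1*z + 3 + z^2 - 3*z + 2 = z^2 - 4*z + 3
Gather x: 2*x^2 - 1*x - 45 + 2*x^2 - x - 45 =4*x^2 - 2*x - 90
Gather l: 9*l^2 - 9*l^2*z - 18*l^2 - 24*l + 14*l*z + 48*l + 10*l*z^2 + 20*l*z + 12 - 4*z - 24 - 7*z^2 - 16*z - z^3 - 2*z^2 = l^2*(-9*z - 9) + l*(10*z^2 + 34*z + 24) - z^3 - 9*z^2 - 20*z - 12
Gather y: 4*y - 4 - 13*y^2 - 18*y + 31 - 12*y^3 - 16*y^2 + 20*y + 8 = -12*y^3 - 29*y^2 + 6*y + 35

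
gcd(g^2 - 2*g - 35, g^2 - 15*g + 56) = g - 7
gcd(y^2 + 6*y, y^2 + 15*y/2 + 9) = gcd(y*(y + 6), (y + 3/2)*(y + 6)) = y + 6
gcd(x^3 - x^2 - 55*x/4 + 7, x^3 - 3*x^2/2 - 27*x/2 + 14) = x^2 - x/2 - 14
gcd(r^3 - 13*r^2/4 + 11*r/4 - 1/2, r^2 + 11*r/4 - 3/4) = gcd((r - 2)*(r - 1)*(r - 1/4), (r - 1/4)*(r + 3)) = r - 1/4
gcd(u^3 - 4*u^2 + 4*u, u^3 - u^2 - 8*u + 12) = u^2 - 4*u + 4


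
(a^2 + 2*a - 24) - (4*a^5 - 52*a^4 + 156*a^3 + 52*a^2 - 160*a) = -4*a^5 + 52*a^4 - 156*a^3 - 51*a^2 + 162*a - 24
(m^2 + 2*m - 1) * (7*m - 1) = 7*m^3 + 13*m^2 - 9*m + 1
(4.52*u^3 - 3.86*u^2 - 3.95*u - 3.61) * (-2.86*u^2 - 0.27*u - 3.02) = -12.9272*u^5 + 9.8192*u^4 - 1.3112*u^3 + 23.0483*u^2 + 12.9037*u + 10.9022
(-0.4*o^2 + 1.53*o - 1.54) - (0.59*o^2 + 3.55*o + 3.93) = -0.99*o^2 - 2.02*o - 5.47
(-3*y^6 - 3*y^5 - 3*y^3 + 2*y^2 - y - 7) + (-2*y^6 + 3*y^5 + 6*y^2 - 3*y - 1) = -5*y^6 - 3*y^3 + 8*y^2 - 4*y - 8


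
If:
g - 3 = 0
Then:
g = 3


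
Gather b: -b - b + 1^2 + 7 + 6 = 14 - 2*b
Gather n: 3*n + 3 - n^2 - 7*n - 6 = -n^2 - 4*n - 3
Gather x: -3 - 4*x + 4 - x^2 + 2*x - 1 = -x^2 - 2*x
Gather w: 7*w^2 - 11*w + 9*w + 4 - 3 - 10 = 7*w^2 - 2*w - 9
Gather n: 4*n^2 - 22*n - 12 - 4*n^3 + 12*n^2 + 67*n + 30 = -4*n^3 + 16*n^2 + 45*n + 18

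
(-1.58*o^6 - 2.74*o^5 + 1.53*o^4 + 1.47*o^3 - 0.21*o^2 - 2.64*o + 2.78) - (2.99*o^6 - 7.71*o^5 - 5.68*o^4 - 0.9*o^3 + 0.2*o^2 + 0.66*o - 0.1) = -4.57*o^6 + 4.97*o^5 + 7.21*o^4 + 2.37*o^3 - 0.41*o^2 - 3.3*o + 2.88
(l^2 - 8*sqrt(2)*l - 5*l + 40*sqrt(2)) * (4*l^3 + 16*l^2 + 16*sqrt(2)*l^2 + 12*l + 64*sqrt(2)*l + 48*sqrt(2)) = 4*l^5 - 16*sqrt(2)*l^4 - 4*l^4 - 324*l^3 + 16*sqrt(2)*l^3 + 196*l^2 + 272*sqrt(2)*l^2 + 240*sqrt(2)*l + 4352*l + 3840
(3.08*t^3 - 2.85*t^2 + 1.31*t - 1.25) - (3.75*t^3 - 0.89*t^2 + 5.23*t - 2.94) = -0.67*t^3 - 1.96*t^2 - 3.92*t + 1.69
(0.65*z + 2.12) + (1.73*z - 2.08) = 2.38*z + 0.04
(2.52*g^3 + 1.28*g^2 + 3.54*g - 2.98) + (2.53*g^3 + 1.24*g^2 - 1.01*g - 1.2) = 5.05*g^3 + 2.52*g^2 + 2.53*g - 4.18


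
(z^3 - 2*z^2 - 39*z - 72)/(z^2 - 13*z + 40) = (z^2 + 6*z + 9)/(z - 5)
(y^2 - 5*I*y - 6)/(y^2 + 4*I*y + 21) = (y - 2*I)/(y + 7*I)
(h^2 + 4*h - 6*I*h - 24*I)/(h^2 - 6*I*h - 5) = (h^2 + h*(4 - 6*I) - 24*I)/(h^2 - 6*I*h - 5)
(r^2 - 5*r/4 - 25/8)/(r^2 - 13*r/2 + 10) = (r + 5/4)/(r - 4)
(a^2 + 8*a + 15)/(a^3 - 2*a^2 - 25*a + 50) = (a + 3)/(a^2 - 7*a + 10)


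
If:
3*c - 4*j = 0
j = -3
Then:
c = -4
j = -3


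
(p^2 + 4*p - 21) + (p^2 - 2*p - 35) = 2*p^2 + 2*p - 56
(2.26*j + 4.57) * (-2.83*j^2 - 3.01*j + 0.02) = -6.3958*j^3 - 19.7357*j^2 - 13.7105*j + 0.0914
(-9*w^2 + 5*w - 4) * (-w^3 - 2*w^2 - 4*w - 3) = 9*w^5 + 13*w^4 + 30*w^3 + 15*w^2 + w + 12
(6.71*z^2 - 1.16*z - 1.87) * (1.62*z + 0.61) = 10.8702*z^3 + 2.2139*z^2 - 3.737*z - 1.1407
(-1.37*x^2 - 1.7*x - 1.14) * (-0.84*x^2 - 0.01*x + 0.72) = 1.1508*x^4 + 1.4417*x^3 - 0.0118000000000001*x^2 - 1.2126*x - 0.8208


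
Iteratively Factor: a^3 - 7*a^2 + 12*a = (a - 3)*(a^2 - 4*a) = (a - 4)*(a - 3)*(a)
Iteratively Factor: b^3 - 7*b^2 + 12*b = (b - 4)*(b^2 - 3*b) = b*(b - 4)*(b - 3)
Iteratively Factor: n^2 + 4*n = (n + 4)*(n)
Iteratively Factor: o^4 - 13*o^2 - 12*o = (o + 3)*(o^3 - 3*o^2 - 4*o) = (o + 1)*(o + 3)*(o^2 - 4*o) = (o - 4)*(o + 1)*(o + 3)*(o)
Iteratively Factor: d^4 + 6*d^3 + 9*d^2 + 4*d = (d + 1)*(d^3 + 5*d^2 + 4*d) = (d + 1)*(d + 4)*(d^2 + d) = d*(d + 1)*(d + 4)*(d + 1)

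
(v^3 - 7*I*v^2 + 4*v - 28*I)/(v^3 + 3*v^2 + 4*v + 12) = (v - 7*I)/(v + 3)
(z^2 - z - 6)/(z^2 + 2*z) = (z - 3)/z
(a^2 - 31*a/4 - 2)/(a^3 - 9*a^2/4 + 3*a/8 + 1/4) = 2*(a - 8)/(2*a^2 - 5*a + 2)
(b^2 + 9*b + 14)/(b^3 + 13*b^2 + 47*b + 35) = (b + 2)/(b^2 + 6*b + 5)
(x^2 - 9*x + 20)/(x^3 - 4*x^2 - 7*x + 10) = (x - 4)/(x^2 + x - 2)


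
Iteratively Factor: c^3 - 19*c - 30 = (c + 3)*(c^2 - 3*c - 10) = (c - 5)*(c + 3)*(c + 2)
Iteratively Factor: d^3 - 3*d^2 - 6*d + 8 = (d + 2)*(d^2 - 5*d + 4) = (d - 1)*(d + 2)*(d - 4)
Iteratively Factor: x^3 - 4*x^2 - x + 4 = (x + 1)*(x^2 - 5*x + 4) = (x - 1)*(x + 1)*(x - 4)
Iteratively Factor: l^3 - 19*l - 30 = (l - 5)*(l^2 + 5*l + 6) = (l - 5)*(l + 2)*(l + 3)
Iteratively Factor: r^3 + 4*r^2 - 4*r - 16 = (r + 2)*(r^2 + 2*r - 8) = (r - 2)*(r + 2)*(r + 4)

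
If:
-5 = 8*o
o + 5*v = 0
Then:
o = -5/8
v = 1/8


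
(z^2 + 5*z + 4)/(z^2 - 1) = (z + 4)/(z - 1)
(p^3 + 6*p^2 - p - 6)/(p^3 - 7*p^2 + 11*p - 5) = (p^2 + 7*p + 6)/(p^2 - 6*p + 5)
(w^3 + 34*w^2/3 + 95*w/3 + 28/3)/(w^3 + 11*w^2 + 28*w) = (w + 1/3)/w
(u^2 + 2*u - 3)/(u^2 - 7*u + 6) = (u + 3)/(u - 6)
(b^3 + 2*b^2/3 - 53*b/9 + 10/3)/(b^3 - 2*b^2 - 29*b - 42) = (9*b^2 - 21*b + 10)/(9*(b^2 - 5*b - 14))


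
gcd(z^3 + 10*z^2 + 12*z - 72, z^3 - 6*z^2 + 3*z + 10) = z - 2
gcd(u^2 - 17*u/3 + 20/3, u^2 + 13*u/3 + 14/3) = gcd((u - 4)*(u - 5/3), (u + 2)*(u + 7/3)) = 1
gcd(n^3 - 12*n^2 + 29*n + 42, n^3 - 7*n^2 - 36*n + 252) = n^2 - 13*n + 42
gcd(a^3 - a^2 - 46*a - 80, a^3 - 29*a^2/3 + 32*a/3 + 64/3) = a - 8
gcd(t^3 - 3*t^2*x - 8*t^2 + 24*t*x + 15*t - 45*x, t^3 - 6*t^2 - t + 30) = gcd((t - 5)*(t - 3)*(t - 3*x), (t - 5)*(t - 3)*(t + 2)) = t^2 - 8*t + 15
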